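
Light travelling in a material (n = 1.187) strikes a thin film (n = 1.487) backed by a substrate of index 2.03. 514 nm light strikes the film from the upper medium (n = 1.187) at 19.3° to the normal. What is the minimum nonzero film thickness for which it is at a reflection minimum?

Top surface (1.187 → 1.487): reflection off a higher-index medium gives a half-wave phase shift.
Bottom surface (1.487 → 2.03): reflection off a higher-index medium gives a half-wave phase shift.
Zero or two π shifts → no net half-wave offset.
With no net inversion, destructive interference in reflection requires 2 n t cos θ_r = (m + ½) λ.
Snell's law: 1.187 sin 19.3° = 1.487 sin θ_r → sin θ_r = 0.264, cos θ_r = 0.965.
Minimum at m = 0: t = λ / (4 n cos θ_r) = 514 / (4 × 1.487 × 0.965) = 89.6 nm.

89.6 nm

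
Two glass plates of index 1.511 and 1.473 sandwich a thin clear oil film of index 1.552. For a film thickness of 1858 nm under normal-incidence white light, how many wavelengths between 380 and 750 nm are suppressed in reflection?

8

At the upper boundary (n = 1.511 to n = 1.552) the reflected ray undergoes a half-wave phase shift.
At the lower boundary (n = 1.552 to n = 1.473) the reflected ray undergoes no phase shift.
Exactly one π shift → a net half-wave offset.
For weak reflection here: 2 n t = m λ.
λ = 2 n t / m = 5767 / m nm.
m=7: 824 nm (IR); m=8: 721 nm (visible); m=9: 641 nm (visible); m=10: 577 nm (visible); m=11: 524 nm (visible); m=12: 481 nm (visible); m=13: 444 nm (visible); m=14: 412 nm (visible); m=15: 384 nm (visible); m=16: 360 nm (UV).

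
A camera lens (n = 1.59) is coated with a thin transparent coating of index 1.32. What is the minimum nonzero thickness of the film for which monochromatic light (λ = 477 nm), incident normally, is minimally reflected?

90.3 nm

Ray reflecting at the top interface goes from n = 1.0 toward n = 1.32: a half-wave phase shift.
Ray reflecting at the bottom interface goes from n = 1.32 toward n = 1.59: a half-wave phase shift.
The two reflections carry the same phase change, so no net offset.
With no net inversion, destructive interference in reflection requires 2 n t = (m + ½) λ.
Minimum at m = 0: t = λ / (4 n) = 477 / (4 × 1.32) = 90.3 nm.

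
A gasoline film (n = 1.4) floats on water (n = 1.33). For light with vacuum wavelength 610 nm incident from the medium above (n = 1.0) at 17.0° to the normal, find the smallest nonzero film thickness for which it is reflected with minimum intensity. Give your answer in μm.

0.223 μm

At the upper boundary (n = 1.0 to n = 1.4) the reflected ray undergoes a half-wave phase shift.
At the lower boundary (n = 1.4 to n = 1.33) the reflected ray undergoes no phase shift.
Exactly one π shift → a net half-wave offset.
With one net inversion, destructive interference in reflection requires 2 n t cos θ_r = m λ.
Snell's law: 1.0 sin 17.0° = 1.4 sin θ_r → sin θ_r = 0.209, cos θ_r = 0.978.
Minimum nonzero at m = 1: t = λ / (2 n cos θ_r) = 610 / (2 × 1.4 × 0.978) = 223 nm.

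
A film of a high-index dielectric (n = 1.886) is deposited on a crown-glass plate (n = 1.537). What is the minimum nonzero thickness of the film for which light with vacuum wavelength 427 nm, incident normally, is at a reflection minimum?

113 nm

Top surface (1.0 → 1.886): reflection off a higher-index medium gives a half-wave phase shift.
Ray reflecting at the bottom interface goes from n = 1.886 toward n = 1.537: no phase shift.
The two reflections differ by half a wavelength.
With one net inversion, destructive interference in reflection requires 2 n t = m λ.
Minimum nonzero at m = 1: t = λ / (2 n) = 427 / (2 × 1.886) = 113 nm.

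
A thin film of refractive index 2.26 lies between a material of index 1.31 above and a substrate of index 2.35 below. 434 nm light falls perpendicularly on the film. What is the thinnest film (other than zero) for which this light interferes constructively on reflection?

96.0 nm

Top surface (1.31 → 2.26): reflection off a higher-index medium gives a half-wave phase shift.
Ray reflecting at the bottom interface goes from n = 2.26 toward n = 2.35: a half-wave phase shift.
The two reflections carry the same phase change, so no net offset.
For bright reflection here: 2 n t = m λ.
Minimum nonzero at m = 1: t = λ / (2 n) = 434 / (2 × 2.26) = 96.0 nm.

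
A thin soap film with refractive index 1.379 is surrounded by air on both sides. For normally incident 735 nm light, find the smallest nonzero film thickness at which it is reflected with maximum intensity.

133 nm

At the upper boundary (n = 1.0 to n = 1.379) the reflected ray undergoes a half-wave phase shift.
Ray reflecting at the bottom interface goes from n = 1.379 toward n = 1.0: no phase shift.
The two reflections differ by half a wavelength.
With one net inversion, constructive interference in reflection requires 2 n t = (m + ½) λ.
Minimum at m = 0: t = λ / (4 n) = 735 / (4 × 1.379) = 133 nm.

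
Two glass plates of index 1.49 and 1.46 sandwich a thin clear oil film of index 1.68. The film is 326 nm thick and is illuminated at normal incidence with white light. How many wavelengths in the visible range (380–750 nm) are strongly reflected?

2

Top surface (1.49 → 1.68): reflection off a higher-index medium gives a half-wave phase shift.
Ray reflecting at the bottom interface goes from n = 1.68 toward n = 1.46: no phase shift.
The two reflections differ by half a wavelength.
With one net inversion, constructive interference in reflection requires 2 n t = (m + ½) λ.
λ = 2 n t / (m + ½) = 1095 / (m + ½) nm.
m=0: 2191 nm (IR); m=1: 730 nm (visible); m=2: 438 nm (visible); m=3: 313 nm (UV).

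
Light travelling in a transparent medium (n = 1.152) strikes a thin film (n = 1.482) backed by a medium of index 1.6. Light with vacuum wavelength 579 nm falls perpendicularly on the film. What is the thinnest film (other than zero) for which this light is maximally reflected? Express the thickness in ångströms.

Ray reflecting at the top interface goes from n = 1.152 toward n = 1.482: a half-wave phase shift.
Ray reflecting at the bottom interface goes from n = 1.482 toward n = 1.6: a half-wave phase shift.
The two reflections carry the same phase change, so no net offset.
So the condition for constructive reflection is 2 n t = m λ.
Minimum nonzero at m = 1: t = λ / (2 n) = 579 / (2 × 1.482) = 195 nm.

1953 Å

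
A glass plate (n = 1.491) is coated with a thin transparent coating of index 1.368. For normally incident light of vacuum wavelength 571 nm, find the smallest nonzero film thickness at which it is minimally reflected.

104 nm

Top surface (1.0 → 1.368): reflection off a higher-index medium gives a half-wave phase shift.
Ray reflecting at the bottom interface goes from n = 1.368 toward n = 1.491: a half-wave phase shift.
The two reflections carry the same phase change, so no net offset.
For weak reflection here: 2 n t = (m + ½) λ.
Minimum at m = 0: t = λ / (4 n) = 571 / (4 × 1.368) = 104 nm.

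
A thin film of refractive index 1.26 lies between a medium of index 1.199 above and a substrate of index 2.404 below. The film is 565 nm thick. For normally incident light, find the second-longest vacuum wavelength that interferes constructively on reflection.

Ray reflecting at the top interface goes from n = 1.199 toward n = 1.26: a half-wave phase shift.
Ray reflecting at the bottom interface goes from n = 1.26 toward n = 2.404: a half-wave phase shift.
Zero or two π shifts → no net half-wave offset.
So the condition for constructive reflection is 2 n t = m λ.
λ = 2 n t / m. The second-longest wavelength is m = 2: λ = 2 × 1.26 × 565 / 2.00 = 712 nm.

712 nm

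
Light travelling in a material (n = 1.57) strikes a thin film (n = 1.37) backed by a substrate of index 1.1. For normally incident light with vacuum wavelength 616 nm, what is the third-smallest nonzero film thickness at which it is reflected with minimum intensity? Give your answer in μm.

Top surface (1.57 → 1.37): reflection off a lower-index medium gives no phase shift.
Ray reflecting at the bottom interface goes from n = 1.37 toward n = 1.1: no phase shift.
Zero or two π shifts → no net half-wave offset.
For minimum reflection here: 2 n t = (m + ½) λ.
The third-smallest nonzero thickness corresponds to m = 2: t = (m + ½) λ / (2 n) = 2.50 × 616 / (2 × 1.37) = 562 nm.

0.562 μm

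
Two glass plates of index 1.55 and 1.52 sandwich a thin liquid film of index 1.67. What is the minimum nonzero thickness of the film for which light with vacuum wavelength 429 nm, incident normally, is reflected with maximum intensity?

Ray reflecting at the top interface goes from n = 1.55 toward n = 1.67: a half-wave phase shift.
At the lower boundary (n = 1.67 to n = 1.52) the reflected ray undergoes no phase shift.
Exactly one π shift → a net half-wave offset.
So the condition for constructive reflection is 2 n t = (m + ½) λ.
Minimum at m = 0: t = λ / (4 n) = 429 / (4 × 1.67) = 64.2 nm.

64.2 nm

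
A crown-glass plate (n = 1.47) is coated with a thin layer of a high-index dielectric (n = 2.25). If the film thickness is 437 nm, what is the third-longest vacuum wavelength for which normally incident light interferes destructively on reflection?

656 nm

Ray reflecting at the top interface goes from n = 1.0 toward n = 2.25: a half-wave phase shift.
At the lower boundary (n = 2.25 to n = 1.47) the reflected ray undergoes no phase shift.
Net: one phase inversion between the two reflected rays.
So the condition for destructive reflection is 2 n t = m λ.
λ = 2 n t / m. The third-longest wavelength is m = 3: λ = 2 × 2.25 × 437 / 3.00 = 656 nm.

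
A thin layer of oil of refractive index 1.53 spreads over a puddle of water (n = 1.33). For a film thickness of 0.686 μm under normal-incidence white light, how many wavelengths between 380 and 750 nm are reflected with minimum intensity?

At the upper boundary (n = 1.0 to n = 1.53) the reflected ray undergoes a half-wave phase shift.
Bottom surface (1.53 → 1.33): reflection off a lower-index medium gives no phase shift.
Exactly one π shift → a net half-wave offset.
So the condition for destructive reflection is 2 n t = m λ.
λ = 2 n t / m = 2099 / m nm.
m=2: 1050 nm (IR); m=3: 700 nm (visible); m=4: 525 nm (visible); m=5: 420 nm (visible); m=6: 350 nm (UV).

3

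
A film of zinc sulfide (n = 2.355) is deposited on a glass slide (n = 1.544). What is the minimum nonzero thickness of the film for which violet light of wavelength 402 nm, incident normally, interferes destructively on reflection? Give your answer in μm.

Top surface (1.0 → 2.355): reflection off a higher-index medium gives a half-wave phase shift.
At the lower boundary (n = 2.355 to n = 1.544) the reflected ray undergoes no phase shift.
Net: one phase inversion between the two reflected rays.
With one net inversion, destructive interference in reflection requires 2 n t = m λ.
Minimum nonzero at m = 1: t = λ / (2 n) = 402 / (2 × 2.355) = 85.4 nm.

0.0854 μm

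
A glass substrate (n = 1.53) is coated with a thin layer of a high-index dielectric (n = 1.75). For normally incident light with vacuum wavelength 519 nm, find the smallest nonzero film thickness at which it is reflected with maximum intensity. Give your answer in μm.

0.0741 μm

At the upper boundary (n = 1.0 to n = 1.75) the reflected ray undergoes a half-wave phase shift.
Ray reflecting at the bottom interface goes from n = 1.75 toward n = 1.53: no phase shift.
Net: one phase inversion between the two reflected rays.
So the condition for constructive reflection is 2 n t = (m + ½) λ.
Minimum at m = 0: t = λ / (4 n) = 519 / (4 × 1.75) = 74.1 nm.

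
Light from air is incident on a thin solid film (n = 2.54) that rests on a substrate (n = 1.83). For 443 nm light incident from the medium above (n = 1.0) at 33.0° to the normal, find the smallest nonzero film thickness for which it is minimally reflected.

89.3 nm

At the upper boundary (n = 1.0 to n = 2.54) the reflected ray undergoes a half-wave phase shift.
At the lower boundary (n = 2.54 to n = 1.83) the reflected ray undergoes no phase shift.
Net: one phase inversion between the two reflected rays.
With one net inversion, destructive interference in reflection requires 2 n t cos θ_r = m λ.
Snell's law: 1.0 sin 33.0° = 2.54 sin θ_r → sin θ_r = 0.214, cos θ_r = 0.977.
Minimum nonzero at m = 1: t = λ / (2 n cos θ_r) = 443 / (2 × 2.54 × 0.977) = 89.3 nm.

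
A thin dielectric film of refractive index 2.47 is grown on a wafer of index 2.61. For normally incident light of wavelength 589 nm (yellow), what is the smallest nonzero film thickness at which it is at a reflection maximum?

119 nm

Top surface (1.0 → 2.47): reflection off a higher-index medium gives a half-wave phase shift.
Bottom surface (2.47 → 2.61): reflection off a higher-index medium gives a half-wave phase shift.
The two reflections carry the same phase change, so no net offset.
So the condition for constructive reflection is 2 n t = m λ.
The smallest nonzero thickness corresponds to m = 1: t = m λ / (2 n) = 1.00 × 589 / (2 × 2.47) = 119 nm.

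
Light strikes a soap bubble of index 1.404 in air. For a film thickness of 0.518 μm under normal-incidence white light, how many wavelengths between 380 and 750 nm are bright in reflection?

Ray reflecting at the top interface goes from n = 1.0 toward n = 1.404: a half-wave phase shift.
At the lower boundary (n = 1.404 to n = 1.0) the reflected ray undergoes no phase shift.
The two reflections differ by half a wavelength.
For strong reflection here: 2 n t = (m + ½) λ.
λ = 2 n t / (m + ½) = 1455 / (m + ½) nm.
m=1: 970 nm (IR); m=2: 582 nm (visible); m=3: 416 nm (visible); m=4: 323 nm (UV).

2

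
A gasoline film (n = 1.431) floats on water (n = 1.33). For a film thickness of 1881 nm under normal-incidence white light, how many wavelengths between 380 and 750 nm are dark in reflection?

At the upper boundary (n = 1.0 to n = 1.431) the reflected ray undergoes a half-wave phase shift.
Ray reflecting at the bottom interface goes from n = 1.431 toward n = 1.33: no phase shift.
The two reflections differ by half a wavelength.
So the condition for destructive reflection is 2 n t = m λ.
λ = 2 n t / m = 5383 / m nm.
m=7: 769 nm (IR); m=8: 673 nm (visible); m=9: 598 nm (visible); m=10: 538 nm (visible); m=11: 489 nm (visible); m=12: 449 nm (visible); m=13: 414 nm (visible); m=14: 385 nm (visible); m=15: 359 nm (UV).

7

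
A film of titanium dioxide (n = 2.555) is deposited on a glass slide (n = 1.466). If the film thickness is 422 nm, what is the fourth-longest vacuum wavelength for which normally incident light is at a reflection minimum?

At the upper boundary (n = 1.0 to n = 2.555) the reflected ray undergoes a half-wave phase shift.
Ray reflecting at the bottom interface goes from n = 2.555 toward n = 1.466: no phase shift.
Net: one phase inversion between the two reflected rays.
So the condition for destructive reflection is 2 n t = m λ.
λ = 2 n t / m. The fourth-longest wavelength is m = 4: λ = 2 × 2.555 × 422 / 4.00 = 539 nm.

539 nm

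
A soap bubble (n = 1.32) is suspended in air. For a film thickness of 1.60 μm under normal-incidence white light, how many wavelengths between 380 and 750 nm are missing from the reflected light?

Ray reflecting at the top interface goes from n = 1.0 toward n = 1.32: a half-wave phase shift.
At the lower boundary (n = 1.32 to n = 1.0) the reflected ray undergoes no phase shift.
The two reflections differ by half a wavelength.
For minimum reflection here: 2 n t = m λ.
λ = 2 n t / m = 4224 / m nm.
m=5: 845 nm (IR); m=6: 704 nm (visible); m=7: 603 nm (visible); m=8: 528 nm (visible); m=9: 469 nm (visible); m=10: 422 nm (visible); m=11: 384 nm (visible); m=12: 352 nm (UV).

6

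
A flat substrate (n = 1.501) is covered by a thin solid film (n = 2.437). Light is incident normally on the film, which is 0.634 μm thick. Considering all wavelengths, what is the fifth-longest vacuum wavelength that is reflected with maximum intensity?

At the upper boundary (n = 1.0 to n = 2.437) the reflected ray undergoes a half-wave phase shift.
At the lower boundary (n = 2.437 to n = 1.501) the reflected ray undergoes no phase shift.
Net: one phase inversion between the two reflected rays.
So the condition for constructive reflection is 2 n t = (m + ½) λ.
λ = 2 n t / (m + ½). The fifth-longest wavelength is m = 4: λ = 2 × 2.437 × 634 / 4.50 = 687 nm.

687 nm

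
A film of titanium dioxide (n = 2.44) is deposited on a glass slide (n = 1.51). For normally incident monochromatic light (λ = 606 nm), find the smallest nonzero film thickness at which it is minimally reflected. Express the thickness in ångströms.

1242 Å

Top surface (1.0 → 2.44): reflection off a higher-index medium gives a half-wave phase shift.
Bottom surface (2.44 → 1.51): reflection off a lower-index medium gives no phase shift.
The two reflections differ by half a wavelength.
So the condition for destructive reflection is 2 n t = m λ.
Minimum nonzero at m = 1: t = λ / (2 n) = 606 / (2 × 2.44) = 124 nm.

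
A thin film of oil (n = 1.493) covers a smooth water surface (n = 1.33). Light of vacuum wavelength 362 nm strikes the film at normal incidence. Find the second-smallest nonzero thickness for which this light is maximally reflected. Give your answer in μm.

0.182 μm

Top surface (1.0 → 1.493): reflection off a higher-index medium gives a half-wave phase shift.
At the lower boundary (n = 1.493 to n = 1.33) the reflected ray undergoes no phase shift.
The two reflections differ by half a wavelength.
With one net inversion, constructive interference in reflection requires 2 n t = (m + ½) λ.
The second-smallest nonzero thickness corresponds to m = 1: t = (m + ½) λ / (2 n) = 1.50 × 362 / (2 × 1.493) = 182 nm.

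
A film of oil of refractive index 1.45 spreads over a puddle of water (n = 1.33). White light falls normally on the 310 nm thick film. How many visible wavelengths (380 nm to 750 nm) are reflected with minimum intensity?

1

Top surface (1.0 → 1.45): reflection off a higher-index medium gives a half-wave phase shift.
Ray reflecting at the bottom interface goes from n = 1.45 toward n = 1.33: no phase shift.
The two reflections differ by half a wavelength.
So the condition for destructive reflection is 2 n t = m λ.
λ = 2 n t / m = 899 / m nm.
m=1: 899 nm (IR); m=2: 450 nm (visible); m=3: 300 nm (UV).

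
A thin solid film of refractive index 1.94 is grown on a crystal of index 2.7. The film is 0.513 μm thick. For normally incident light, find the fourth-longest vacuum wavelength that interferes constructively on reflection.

498 nm

Ray reflecting at the top interface goes from n = 1.0 toward n = 1.94: a half-wave phase shift.
Ray reflecting at the bottom interface goes from n = 1.94 toward n = 2.7: a half-wave phase shift.
Net: no relative phase inversion (both shifts match).
For maximum reflection here: 2 n t = m λ.
λ = 2 n t / m. The fourth-longest wavelength is m = 4: λ = 2 × 1.94 × 513 / 4.00 = 498 nm.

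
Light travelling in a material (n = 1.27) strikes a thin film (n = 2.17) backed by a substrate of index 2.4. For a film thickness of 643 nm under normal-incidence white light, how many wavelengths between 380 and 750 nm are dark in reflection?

Ray reflecting at the top interface goes from n = 1.27 toward n = 2.17: a half-wave phase shift.
Bottom surface (2.17 → 2.4): reflection off a higher-index medium gives a half-wave phase shift.
Zero or two π shifts → no net half-wave offset.
So the condition for destructive reflection is 2 n t = (m + ½) λ.
λ = 2 n t / (m + ½) = 2791 / (m + ½) nm.
m=3: 797 nm (IR); m=4: 620 nm (visible); m=5: 507 nm (visible); m=6: 429 nm (visible); m=7: 372 nm (UV).

3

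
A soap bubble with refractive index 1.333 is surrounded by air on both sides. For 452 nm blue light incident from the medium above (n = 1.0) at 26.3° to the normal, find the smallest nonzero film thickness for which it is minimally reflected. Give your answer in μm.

At the upper boundary (n = 1.0 to n = 1.333) the reflected ray undergoes a half-wave phase shift.
At the lower boundary (n = 1.333 to n = 1.0) the reflected ray undergoes no phase shift.
The two reflections differ by half a wavelength.
For weak reflection here: 2 n t cos θ_r = m λ.
Snell's law: 1.0 sin 26.3° = 1.333 sin θ_r → sin θ_r = 0.332, cos θ_r = 0.943.
Minimum nonzero at m = 1: t = λ / (2 n cos θ_r) = 452 / (2 × 1.333 × 0.943) = 180 nm.

0.180 μm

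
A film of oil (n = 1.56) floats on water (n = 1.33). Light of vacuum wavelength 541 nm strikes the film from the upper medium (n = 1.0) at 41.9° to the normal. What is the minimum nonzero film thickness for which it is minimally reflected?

192 nm

Ray reflecting at the top interface goes from n = 1.0 toward n = 1.56: a half-wave phase shift.
At the lower boundary (n = 1.56 to n = 1.33) the reflected ray undergoes no phase shift.
Exactly one π shift → a net half-wave offset.
With one net inversion, destructive interference in reflection requires 2 n t cos θ_r = m λ.
Snell's law: 1.0 sin 41.9° = 1.56 sin θ_r → sin θ_r = 0.428, cos θ_r = 0.904.
Minimum nonzero at m = 1: t = λ / (2 n cos θ_r) = 541 / (2 × 1.56 × 0.904) = 192 nm.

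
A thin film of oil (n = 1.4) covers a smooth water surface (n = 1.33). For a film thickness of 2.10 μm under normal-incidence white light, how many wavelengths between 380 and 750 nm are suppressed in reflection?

At the upper boundary (n = 1.0 to n = 1.4) the reflected ray undergoes a half-wave phase shift.
At the lower boundary (n = 1.4 to n = 1.33) the reflected ray undergoes no phase shift.
Net: one phase inversion between the two reflected rays.
With one net inversion, destructive interference in reflection requires 2 n t = m λ.
λ = 2 n t / m = 5880 / m nm.
m=7: 840 nm (IR); m=8: 735 nm (visible); m=9: 653 nm (visible); m=10: 588 nm (visible); m=11: 535 nm (visible); m=12: 490 nm (visible); m=13: 452 nm (visible); m=14: 420 nm (visible); m=15: 392 nm (visible); m=16: 368 nm (UV).

8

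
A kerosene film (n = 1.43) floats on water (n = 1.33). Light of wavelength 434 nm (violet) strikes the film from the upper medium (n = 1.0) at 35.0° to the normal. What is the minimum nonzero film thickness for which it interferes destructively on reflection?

166 nm

At the upper boundary (n = 1.0 to n = 1.43) the reflected ray undergoes a half-wave phase shift.
Ray reflecting at the bottom interface goes from n = 1.43 toward n = 1.33: no phase shift.
The two reflections differ by half a wavelength.
So the condition for destructive reflection is 2 n t cos θ_r = m λ.
Snell's law: 1.0 sin 35.0° = 1.43 sin θ_r → sin θ_r = 0.401, cos θ_r = 0.916.
Minimum nonzero at m = 1: t = λ / (2 n cos θ_r) = 434 / (2 × 1.43 × 0.916) = 166 nm.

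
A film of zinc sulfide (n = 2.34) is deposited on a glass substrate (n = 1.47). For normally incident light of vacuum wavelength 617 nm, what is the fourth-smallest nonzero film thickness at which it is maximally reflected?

461 nm

At the upper boundary (n = 1.0 to n = 2.34) the reflected ray undergoes a half-wave phase shift.
Ray reflecting at the bottom interface goes from n = 2.34 toward n = 1.47: no phase shift.
The two reflections differ by half a wavelength.
With one net inversion, constructive interference in reflection requires 2 n t = (m + ½) λ.
The fourth-smallest nonzero thickness corresponds to m = 3: t = (m + ½) λ / (2 n) = 3.50 × 617 / (2 × 2.34) = 461 nm.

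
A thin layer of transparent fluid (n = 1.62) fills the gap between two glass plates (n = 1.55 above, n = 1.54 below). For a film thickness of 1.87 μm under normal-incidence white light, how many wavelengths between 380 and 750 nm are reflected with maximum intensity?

Top surface (1.55 → 1.62): reflection off a higher-index medium gives a half-wave phase shift.
At the lower boundary (n = 1.62 to n = 1.54) the reflected ray undergoes no phase shift.
The two reflections differ by half a wavelength.
For maximum reflection here: 2 n t = (m + ½) λ.
λ = 2 n t / (m + ½) = 6059 / (m + ½) nm.
m=7: 808 nm (IR); m=8: 713 nm (visible); m=9: 638 nm (visible); m=10: 577 nm (visible); m=11: 527 nm (visible); m=12: 485 nm (visible); m=13: 449 nm (visible); m=14: 418 nm (visible); m=15: 391 nm (visible); m=16: 367 nm (UV).

8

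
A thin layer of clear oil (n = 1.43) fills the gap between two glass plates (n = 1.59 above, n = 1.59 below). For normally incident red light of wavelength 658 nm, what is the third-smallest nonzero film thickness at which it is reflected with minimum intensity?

Ray reflecting at the top interface goes from n = 1.59 toward n = 1.43: no phase shift.
Ray reflecting at the bottom interface goes from n = 1.43 toward n = 1.59: a half-wave phase shift.
Net: one phase inversion between the two reflected rays.
So the condition for destructive reflection is 2 n t = m λ.
The third-smallest nonzero thickness corresponds to m = 3: t = m λ / (2 n) = 3.00 × 658 / (2 × 1.43) = 690 nm.

690 nm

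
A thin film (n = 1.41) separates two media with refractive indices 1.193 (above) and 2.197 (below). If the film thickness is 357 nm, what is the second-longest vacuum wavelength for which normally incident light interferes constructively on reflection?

503 nm

Top surface (1.193 → 1.41): reflection off a higher-index medium gives a half-wave phase shift.
At the lower boundary (n = 1.41 to n = 2.197) the reflected ray undergoes a half-wave phase shift.
Zero or two π shifts → no net half-wave offset.
For maximum reflection here: 2 n t = m λ.
λ = 2 n t / m. The second-longest wavelength is m = 2: λ = 2 × 1.41 × 357 / 2.00 = 503 nm.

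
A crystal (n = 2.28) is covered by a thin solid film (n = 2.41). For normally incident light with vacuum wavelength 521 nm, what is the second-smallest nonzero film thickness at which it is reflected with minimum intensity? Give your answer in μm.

0.216 μm

Top surface (1.0 → 2.41): reflection off a higher-index medium gives a half-wave phase shift.
At the lower boundary (n = 2.41 to n = 2.28) the reflected ray undergoes no phase shift.
The two reflections differ by half a wavelength.
So the condition for destructive reflection is 2 n t = m λ.
The second-smallest nonzero thickness corresponds to m = 2: t = m λ / (2 n) = 2.00 × 521 / (2 × 2.41) = 216 nm.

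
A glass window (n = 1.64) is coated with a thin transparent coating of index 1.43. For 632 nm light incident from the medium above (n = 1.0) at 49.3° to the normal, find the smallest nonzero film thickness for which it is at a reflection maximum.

At the upper boundary (n = 1.0 to n = 1.43) the reflected ray undergoes a half-wave phase shift.
Ray reflecting at the bottom interface goes from n = 1.43 toward n = 1.64: a half-wave phase shift.
Net: no relative phase inversion (both shifts match).
So the condition for constructive reflection is 2 n t cos θ_r = m λ.
Snell's law: 1.0 sin 49.3° = 1.43 sin θ_r → sin θ_r = 0.530, cos θ_r = 0.848.
Minimum nonzero at m = 1: t = λ / (2 n cos θ_r) = 632 / (2 × 1.43 × 0.848) = 261 nm.

261 nm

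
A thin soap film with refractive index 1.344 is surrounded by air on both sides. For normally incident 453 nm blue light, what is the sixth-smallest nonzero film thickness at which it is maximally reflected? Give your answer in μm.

0.927 μm

Top surface (1.0 → 1.344): reflection off a higher-index medium gives a half-wave phase shift.
Ray reflecting at the bottom interface goes from n = 1.344 toward n = 1.0: no phase shift.
Exactly one π shift → a net half-wave offset.
So the condition for constructive reflection is 2 n t = (m + ½) λ.
The sixth-smallest nonzero thickness corresponds to m = 5: t = (m + ½) λ / (2 n) = 5.50 × 453 / (2 × 1.344) = 927 nm.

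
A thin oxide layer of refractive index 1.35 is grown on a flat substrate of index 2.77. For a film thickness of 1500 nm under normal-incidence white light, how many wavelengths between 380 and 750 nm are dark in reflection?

At the upper boundary (n = 1.0 to n = 1.35) the reflected ray undergoes a half-wave phase shift.
At the lower boundary (n = 1.35 to n = 2.77) the reflected ray undergoes a half-wave phase shift.
Net: no relative phase inversion (both shifts match).
For weak reflection here: 2 n t = (m + ½) λ.
λ = 2 n t / (m + ½) = 4050 / (m + ½) nm.
m=4: 900 nm (IR); m=5: 736 nm (visible); m=6: 623 nm (visible); m=7: 540 nm (visible); m=8: 476 nm (visible); m=9: 426 nm (visible); m=10: 386 nm (visible); m=11: 352 nm (UV).

6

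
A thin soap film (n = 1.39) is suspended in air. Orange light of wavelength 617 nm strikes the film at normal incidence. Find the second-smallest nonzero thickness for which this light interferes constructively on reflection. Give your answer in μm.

0.333 μm

Ray reflecting at the top interface goes from n = 1.0 toward n = 1.39: a half-wave phase shift.
Bottom surface (1.39 → 1.0): reflection off a lower-index medium gives no phase shift.
Exactly one π shift → a net half-wave offset.
For strong reflection here: 2 n t = (m + ½) λ.
The second-smallest nonzero thickness corresponds to m = 1: t = (m + ½) λ / (2 n) = 1.50 × 617 / (2 × 1.39) = 333 nm.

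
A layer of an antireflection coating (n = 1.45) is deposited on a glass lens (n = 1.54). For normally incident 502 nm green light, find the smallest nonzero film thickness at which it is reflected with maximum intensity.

173 nm

At the upper boundary (n = 1.0 to n = 1.45) the reflected ray undergoes a half-wave phase shift.
Bottom surface (1.45 → 1.54): reflection off a higher-index medium gives a half-wave phase shift.
Zero or two π shifts → no net half-wave offset.
With no net inversion, constructive interference in reflection requires 2 n t = m λ.
Minimum nonzero at m = 1: t = λ / (2 n) = 502 / (2 × 1.45) = 173 nm.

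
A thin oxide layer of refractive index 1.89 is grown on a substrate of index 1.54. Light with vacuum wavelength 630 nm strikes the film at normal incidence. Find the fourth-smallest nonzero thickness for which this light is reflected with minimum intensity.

Ray reflecting at the top interface goes from n = 1.0 toward n = 1.89: a half-wave phase shift.
At the lower boundary (n = 1.89 to n = 1.54) the reflected ray undergoes no phase shift.
Net: one phase inversion between the two reflected rays.
So the condition for destructive reflection is 2 n t = m λ.
The fourth-smallest nonzero thickness corresponds to m = 4: t = m λ / (2 n) = 4.00 × 630 / (2 × 1.89) = 667 nm.

667 nm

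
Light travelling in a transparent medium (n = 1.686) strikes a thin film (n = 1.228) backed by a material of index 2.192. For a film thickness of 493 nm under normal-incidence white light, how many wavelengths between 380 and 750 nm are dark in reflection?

2

At the upper boundary (n = 1.686 to n = 1.228) the reflected ray undergoes no phase shift.
Ray reflecting at the bottom interface goes from n = 1.228 toward n = 2.192: a half-wave phase shift.
Exactly one π shift → a net half-wave offset.
So the condition for destructive reflection is 2 n t = m λ.
λ = 2 n t / m = 1211 / m nm.
m=1: 1211 nm (IR); m=2: 605 nm (visible); m=3: 404 nm (visible); m=4: 303 nm (UV).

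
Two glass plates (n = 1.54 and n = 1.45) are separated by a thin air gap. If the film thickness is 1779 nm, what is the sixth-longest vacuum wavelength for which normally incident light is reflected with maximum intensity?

647 nm

Top surface (1.54 → 1.0): reflection off a lower-index medium gives no phase shift.
Bottom surface (1.0 → 1.45): reflection off a higher-index medium gives a half-wave phase shift.
Exactly one π shift → a net half-wave offset.
For maximum reflection here: 2 n t = (m + ½) λ.
λ = 2 n t / (m + ½). The sixth-longest wavelength is m = 5: λ = 2 × 1.0 × 1779 / 5.50 = 647 nm.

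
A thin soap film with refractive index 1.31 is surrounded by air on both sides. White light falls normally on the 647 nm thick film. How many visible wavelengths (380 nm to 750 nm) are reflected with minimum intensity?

2

Top surface (1.0 → 1.31): reflection off a higher-index medium gives a half-wave phase shift.
Bottom surface (1.31 → 1.0): reflection off a lower-index medium gives no phase shift.
The two reflections differ by half a wavelength.
With one net inversion, destructive interference in reflection requires 2 n t = m λ.
λ = 2 n t / m = 1695 / m nm.
m=2: 848 nm (IR); m=3: 565 nm (visible); m=4: 424 nm (visible); m=5: 339 nm (UV).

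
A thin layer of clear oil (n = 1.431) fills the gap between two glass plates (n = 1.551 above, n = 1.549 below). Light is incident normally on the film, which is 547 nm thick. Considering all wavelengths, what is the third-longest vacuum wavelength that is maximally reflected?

626 nm

At the upper boundary (n = 1.551 to n = 1.431) the reflected ray undergoes no phase shift.
Bottom surface (1.431 → 1.549): reflection off a higher-index medium gives a half-wave phase shift.
Net: one phase inversion between the two reflected rays.
With one net inversion, constructive interference in reflection requires 2 n t = (m + ½) λ.
λ = 2 n t / (m + ½). The third-longest wavelength is m = 2: λ = 2 × 1.431 × 547 / 2.50 = 626 nm.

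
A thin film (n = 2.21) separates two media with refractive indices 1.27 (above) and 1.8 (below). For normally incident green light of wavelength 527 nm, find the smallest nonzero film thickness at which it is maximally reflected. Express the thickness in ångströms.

At the upper boundary (n = 1.27 to n = 2.21) the reflected ray undergoes a half-wave phase shift.
Bottom surface (2.21 → 1.8): reflection off a lower-index medium gives no phase shift.
Net: one phase inversion between the two reflected rays.
So the condition for constructive reflection is 2 n t = (m + ½) λ.
Minimum at m = 0: t = λ / (4 n) = 527 / (4 × 2.21) = 59.6 nm.

596 Å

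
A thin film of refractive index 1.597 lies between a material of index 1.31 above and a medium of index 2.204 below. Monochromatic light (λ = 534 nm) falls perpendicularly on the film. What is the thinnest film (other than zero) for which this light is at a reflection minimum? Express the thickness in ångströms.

836 Å

At the upper boundary (n = 1.31 to n = 1.597) the reflected ray undergoes a half-wave phase shift.
At the lower boundary (n = 1.597 to n = 2.204) the reflected ray undergoes a half-wave phase shift.
The two reflections carry the same phase change, so no net offset.
For weak reflection here: 2 n t = (m + ½) λ.
Minimum at m = 0: t = λ / (4 n) = 534 / (4 × 1.597) = 83.6 nm.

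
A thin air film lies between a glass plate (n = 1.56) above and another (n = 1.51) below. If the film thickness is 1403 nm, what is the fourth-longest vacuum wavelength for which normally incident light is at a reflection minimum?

702 nm

Top surface (1.56 → 1.0): reflection off a lower-index medium gives no phase shift.
At the lower boundary (n = 1.0 to n = 1.51) the reflected ray undergoes a half-wave phase shift.
Net: one phase inversion between the two reflected rays.
So the condition for destructive reflection is 2 n t = m λ.
λ = 2 n t / m. The fourth-longest wavelength is m = 4: λ = 2 × 1.0 × 1403 / 4.00 = 702 nm.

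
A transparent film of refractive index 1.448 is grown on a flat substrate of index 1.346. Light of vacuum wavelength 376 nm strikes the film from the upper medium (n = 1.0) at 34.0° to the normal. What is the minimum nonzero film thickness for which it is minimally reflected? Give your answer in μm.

0.141 μm

Top surface (1.0 → 1.448): reflection off a higher-index medium gives a half-wave phase shift.
At the lower boundary (n = 1.448 to n = 1.346) the reflected ray undergoes no phase shift.
The two reflections differ by half a wavelength.
With one net inversion, destructive interference in reflection requires 2 n t cos θ_r = m λ.
Snell's law: 1.0 sin 34.0° = 1.448 sin θ_r → sin θ_r = 0.386, cos θ_r = 0.922.
Minimum nonzero at m = 1: t = λ / (2 n cos θ_r) = 376 / (2 × 1.448 × 0.922) = 141 nm.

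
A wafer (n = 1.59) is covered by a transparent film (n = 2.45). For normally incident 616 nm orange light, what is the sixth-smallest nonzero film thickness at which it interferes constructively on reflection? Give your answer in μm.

0.691 μm

At the upper boundary (n = 1.0 to n = 2.45) the reflected ray undergoes a half-wave phase shift.
At the lower boundary (n = 2.45 to n = 1.59) the reflected ray undergoes no phase shift.
Exactly one π shift → a net half-wave offset.
So the condition for constructive reflection is 2 n t = (m + ½) λ.
The sixth-smallest nonzero thickness corresponds to m = 5: t = (m + ½) λ / (2 n) = 5.50 × 616 / (2 × 2.45) = 691 nm.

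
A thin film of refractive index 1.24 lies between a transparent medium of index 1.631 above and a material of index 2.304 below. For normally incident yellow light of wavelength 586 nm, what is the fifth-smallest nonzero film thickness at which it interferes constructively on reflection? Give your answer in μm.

Top surface (1.631 → 1.24): reflection off a lower-index medium gives no phase shift.
Ray reflecting at the bottom interface goes from n = 1.24 toward n = 2.304: a half-wave phase shift.
Exactly one π shift → a net half-wave offset.
So the condition for constructive reflection is 2 n t = (m + ½) λ.
The fifth-smallest nonzero thickness corresponds to m = 4: t = (m + ½) λ / (2 n) = 4.50 × 586 / (2 × 1.24) = 1063 nm.

1.06 μm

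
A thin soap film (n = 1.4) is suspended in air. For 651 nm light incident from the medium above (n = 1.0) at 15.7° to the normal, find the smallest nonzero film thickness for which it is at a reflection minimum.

237 nm

Top surface (1.0 → 1.4): reflection off a higher-index medium gives a half-wave phase shift.
Ray reflecting at the bottom interface goes from n = 1.4 toward n = 1.0: no phase shift.
The two reflections differ by half a wavelength.
For weak reflection here: 2 n t cos θ_r = m λ.
Snell's law: 1.0 sin 15.7° = 1.4 sin θ_r → sin θ_r = 0.193, cos θ_r = 0.981.
Minimum nonzero at m = 1: t = λ / (2 n cos θ_r) = 651 / (2 × 1.4 × 0.981) = 237 nm.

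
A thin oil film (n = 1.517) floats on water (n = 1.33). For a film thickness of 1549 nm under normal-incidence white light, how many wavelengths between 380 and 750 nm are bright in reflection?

Ray reflecting at the top interface goes from n = 1.0 toward n = 1.517: a half-wave phase shift.
At the lower boundary (n = 1.517 to n = 1.33) the reflected ray undergoes no phase shift.
The two reflections differ by half a wavelength.
For bright reflection here: 2 n t = (m + ½) λ.
λ = 2 n t / (m + ½) = 4700 / (m + ½) nm.
m=5: 854 nm (IR); m=6: 723 nm (visible); m=7: 627 nm (visible); m=8: 553 nm (visible); m=9: 495 nm (visible); m=10: 448 nm (visible); m=11: 409 nm (visible); m=12: 376 nm (UV).

6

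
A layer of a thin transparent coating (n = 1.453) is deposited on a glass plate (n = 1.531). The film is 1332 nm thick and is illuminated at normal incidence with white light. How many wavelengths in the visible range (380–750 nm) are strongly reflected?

5

Ray reflecting at the top interface goes from n = 1.0 toward n = 1.453: a half-wave phase shift.
Ray reflecting at the bottom interface goes from n = 1.453 toward n = 1.531: a half-wave phase shift.
The two reflections carry the same phase change, so no net offset.
For maximum reflection here: 2 n t = m λ.
λ = 2 n t / m = 3871 / m nm.
m=5: 774 nm (IR); m=6: 645 nm (visible); m=7: 553 nm (visible); m=8: 484 nm (visible); m=9: 430 nm (visible); m=10: 387 nm (visible); m=11: 352 nm (UV).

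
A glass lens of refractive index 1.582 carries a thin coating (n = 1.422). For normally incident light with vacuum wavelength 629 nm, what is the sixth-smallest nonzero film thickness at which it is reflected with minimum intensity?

1216 nm

At the upper boundary (n = 1.0 to n = 1.422) the reflected ray undergoes a half-wave phase shift.
Bottom surface (1.422 → 1.582): reflection off a higher-index medium gives a half-wave phase shift.
Zero or two π shifts → no net half-wave offset.
For dark reflection here: 2 n t = (m + ½) λ.
The sixth-smallest nonzero thickness corresponds to m = 5: t = (m + ½) λ / (2 n) = 5.50 × 629 / (2 × 1.422) = 1216 nm.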